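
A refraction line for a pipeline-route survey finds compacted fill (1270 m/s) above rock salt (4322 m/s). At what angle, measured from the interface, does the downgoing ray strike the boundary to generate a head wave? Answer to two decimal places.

At critical incidence the refracted ray runs along the interface (θ₂ = 90°), so sin θ_c = V₁/V₂.
θ_c = arcsin(1270/4322) = arcsin 0.2938 = 17.09°.
Measured from the interface: 90° − 17.09° = 72.91°.

72.91°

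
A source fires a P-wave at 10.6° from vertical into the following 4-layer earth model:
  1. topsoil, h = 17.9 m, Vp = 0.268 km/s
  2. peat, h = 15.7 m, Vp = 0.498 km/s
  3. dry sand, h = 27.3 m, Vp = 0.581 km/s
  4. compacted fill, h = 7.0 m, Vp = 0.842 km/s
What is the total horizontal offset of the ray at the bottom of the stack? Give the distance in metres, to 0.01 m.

25.89 m

Ray parameter p = sin 10.6° / 0.268 km/s = 6.8639e-01 s/km.
Layer 1: θ = 10.60°; offset = 17.9·tan 10.60° = 3.3499 m.
Layer 2: sin θ = p·0.498 = 0.3418 → θ = 19.99°; offset = 15.7·tan 19.99° = 5.7105 m.
Layer 3: sin θ = p·0.581 = 0.3988 → θ = 23.50°; offset = 27.3·tan 23.50° = 11.8718 m.
Layer 4: sin θ = p·0.842 = 0.5779 → θ = 35.31°; offset = 7.0·tan 35.31° = 4.9573 m.
Σ offsets = 25.8896 m.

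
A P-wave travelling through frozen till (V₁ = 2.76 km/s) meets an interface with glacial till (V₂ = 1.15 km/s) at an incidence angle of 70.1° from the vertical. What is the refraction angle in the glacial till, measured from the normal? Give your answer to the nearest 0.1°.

sin θ₁/V₁ = sin θ₂/V₂ ⇒ sin θ₂ = 1.15·sin 70.1°/2.76 = 1.15·0.9403/2.76 = 0.3918.
θ₂ = arcsin 0.3918 = 23.07° from the normal.

23.1°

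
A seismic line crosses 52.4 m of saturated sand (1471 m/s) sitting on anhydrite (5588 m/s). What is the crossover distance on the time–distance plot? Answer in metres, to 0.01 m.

137.23 m

θ_c = arcsin(1471/5588) = 15.26°, so cos θ_c = 0.9647 and tᵢ = 2h cos θ_c/V₁ = 0.0687 s.
At crossover x/V₁ = x/V₂ + tᵢ ⇒ x = tᵢ/(1/V₁ − 1/V₂) = 0.06873/(6.7981e-04 − 1.7895e-04) = 137.23 m.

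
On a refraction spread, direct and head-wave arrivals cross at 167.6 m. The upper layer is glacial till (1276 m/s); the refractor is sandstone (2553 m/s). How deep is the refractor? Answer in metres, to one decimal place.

h = (x_cross/2)·√((V₂−V₁)/(V₂+V₁)).
(V₂−V₁)/(V₂+V₁) = (2553−1276)/(2553+1276) = 0.3335; √ = 0.5775.
h = (167.6/2)·0.5775 = 48.39 m.

48.4 m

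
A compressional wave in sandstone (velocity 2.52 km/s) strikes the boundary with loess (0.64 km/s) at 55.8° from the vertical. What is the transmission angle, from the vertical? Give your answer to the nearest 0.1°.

12.1°

Snell's law: sin θ₂ = (V₂/V₁)·sin θ₁ = (0.64/2.52)·sin 55.8° = 0.2101.
θ₂ = sin⁻¹(0.2101) = 12.13° (from vertical).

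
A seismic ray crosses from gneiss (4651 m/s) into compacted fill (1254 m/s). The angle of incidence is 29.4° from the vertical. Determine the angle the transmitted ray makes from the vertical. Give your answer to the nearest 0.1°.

7.6°

Snell's law: sin θ₂ = (V₂/V₁)·sin θ₁ = (1254/4651)·sin 29.4° = 0.1324.
θ₂ = arcsin 0.1324 = 7.61° from the normal.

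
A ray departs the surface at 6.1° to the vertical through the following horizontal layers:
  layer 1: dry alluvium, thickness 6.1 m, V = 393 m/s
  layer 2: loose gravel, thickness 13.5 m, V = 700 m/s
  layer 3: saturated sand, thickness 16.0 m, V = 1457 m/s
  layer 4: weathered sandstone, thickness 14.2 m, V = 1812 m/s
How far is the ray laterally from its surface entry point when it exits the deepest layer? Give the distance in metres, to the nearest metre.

Ray parameter p = sin 6.1° / 393 m/s = 2.7039e-04 s/m.
Layer 1: θ = 6.10°; offset = 6.1·tan 6.10° = 0.652 m.
Layer 2: sin θ = p·700 = 0.1893 → θ = 10.91°; offset = 13.5·tan 10.91° = 2.602 m.
Layer 3: sin θ = p·1457 = 0.3940 → θ = 23.20°; offset = 16.0·tan 23.20° = 6.858 m.
Layer 4: sin θ = p·1812 = 0.4900 → θ = 29.34°; offset = 14.2·tan 29.34° = 7.981 m.
Σ offsets = 18.093 m.

18 m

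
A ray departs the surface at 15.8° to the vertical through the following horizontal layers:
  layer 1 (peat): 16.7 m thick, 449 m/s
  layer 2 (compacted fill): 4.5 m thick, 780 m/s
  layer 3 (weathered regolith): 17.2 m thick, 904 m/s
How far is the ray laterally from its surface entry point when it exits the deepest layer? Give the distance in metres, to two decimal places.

18.42 m

p = sin θ₁/V₁ = sin 15.8°/449 = 6.0641e-04 s/m is conserved through the stack.
Layer 1: θ = 15.80°; offset = 16.7·tan 15.80° = 4.7256 m.
Layer 2: sin θ = p·780 = 0.4730 → θ = 28.23°; offset = 4.5·tan 28.23° = 2.4159 m.
Layer 3: sin θ = p·904 = 0.5482 → θ = 33.24°; offset = 17.2·tan 33.24° = 11.2740 m.
Summing the layer offsets gives 18.4155 m.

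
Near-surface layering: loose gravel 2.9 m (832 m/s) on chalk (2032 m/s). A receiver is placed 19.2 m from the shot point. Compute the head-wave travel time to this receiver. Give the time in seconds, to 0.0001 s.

0.0158 s

t = x/V₂ + 2h·√(V₂²−V₁²)/(V₁V₂).
√(V₂²−V₁²) = √(2032²−832²) = 1853.9 m/s; delay term = 2·2.9·1853.9/(832·2032) = 0.00636 s.
t = 19.2/2032 + 0.00636 = 0.01581 s.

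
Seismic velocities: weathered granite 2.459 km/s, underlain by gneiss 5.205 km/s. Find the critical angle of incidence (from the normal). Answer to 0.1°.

28.2°

Critical incidence: sin θ_c = V₁/V₂ = 2.459/5.205 = 0.4724.
θ_c = arcsin 0.4724 = 28.19°.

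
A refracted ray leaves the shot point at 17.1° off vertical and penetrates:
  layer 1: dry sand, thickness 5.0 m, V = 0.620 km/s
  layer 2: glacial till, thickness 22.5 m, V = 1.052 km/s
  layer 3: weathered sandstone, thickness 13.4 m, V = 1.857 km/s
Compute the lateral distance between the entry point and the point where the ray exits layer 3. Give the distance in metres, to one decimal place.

Apply Snell's law at each interface; in layer i the horizontal offset is hᵢ·tan θᵢ.
Layer 1: θ = 17.10°; offset = 5.0·tan 17.10° = 1.538 m.
Layer 2: sin θ = 1.052·sin 17.1°/0.620 = 0.4989, θ = 29.93°; offset = 22.5·tan 29.93° = 12.953 m.
Layer 3: sin θ = 1.857·sin 17.1°/0.620 = 0.8807, θ = 61.73°; offset = 13.4·tan 61.73° = 24.914 m.
Total horizontal offset = 39.406 m.

39.4 m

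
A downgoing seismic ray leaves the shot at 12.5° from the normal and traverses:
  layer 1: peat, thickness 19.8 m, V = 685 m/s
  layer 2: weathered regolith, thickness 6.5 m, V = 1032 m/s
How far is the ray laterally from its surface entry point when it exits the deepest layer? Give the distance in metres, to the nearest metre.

7 m

Ray parameter p = sin 12.5° / 685 m/s = 3.1597e-04 s/m.
Layer 1: θ = 12.50°; offset = 19.8·tan 12.50° = 4.390 m.
Layer 2: sin θ = p·1032 = 0.3261 → θ = 19.03°; offset = 6.5·tan 19.03° = 2.242 m.
Summing the layer offsets gives 6.632 m.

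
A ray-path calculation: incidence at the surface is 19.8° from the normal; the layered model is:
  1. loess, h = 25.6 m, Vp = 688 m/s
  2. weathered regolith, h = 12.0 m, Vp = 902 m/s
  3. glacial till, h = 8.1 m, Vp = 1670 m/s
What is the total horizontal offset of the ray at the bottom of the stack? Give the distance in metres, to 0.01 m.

Apply Snell's law at each interface; in layer i the horizontal offset is hᵢ·tan θᵢ.
Layer 1: θ = 19.80°; offset = 25.6·tan 19.80° = 9.2166 m.
Layer 2: sin θ = 902·sin 19.8°/688 = 0.4441, θ = 26.37°; offset = 12.0·tan 26.37° = 5.9479 m.
Layer 3: sin θ = 1670·sin 19.8°/688 = 0.8222, θ = 55.31°; offset = 8.1·tan 55.31° = 11.7015 m.
Summing the layer offsets gives 26.8660 m.

26.87 m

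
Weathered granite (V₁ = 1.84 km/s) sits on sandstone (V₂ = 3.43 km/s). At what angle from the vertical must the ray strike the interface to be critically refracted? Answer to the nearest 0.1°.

Critical incidence: sin θ_c = V₁/V₂ = 1.84/3.43 = 0.5364.
θ_c = arcsin 0.5364 = 32.44°.

32.4°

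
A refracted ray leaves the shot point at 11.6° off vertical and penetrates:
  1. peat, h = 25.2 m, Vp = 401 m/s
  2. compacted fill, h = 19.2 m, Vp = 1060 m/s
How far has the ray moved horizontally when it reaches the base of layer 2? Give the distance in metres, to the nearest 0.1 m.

17.2 m

Apply Snell's law at each interface; in layer i the horizontal offset is hᵢ·tan θᵢ.
Layer 1: θ = 11.60°; offset = 25.2·tan 11.60° = 5.173 m.
Layer 2: sin θ = 1060·sin 11.6°/401 = 0.5315, θ = 32.11°; offset = 19.2·tan 32.11° = 12.048 m.
Summing the layer offsets gives 17.221 m.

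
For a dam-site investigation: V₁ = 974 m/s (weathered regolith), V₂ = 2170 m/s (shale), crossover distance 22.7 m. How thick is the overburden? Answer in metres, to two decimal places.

7.00 m

h = (x_cross/2)·√((V₂−V₁)/(V₂+V₁)).
(V₂−V₁)/(V₂+V₁) = (2170−974)/(2170+974) = 0.3804; √ = 0.6168.
h = (22.7/2)·0.6168 = 7.00 m.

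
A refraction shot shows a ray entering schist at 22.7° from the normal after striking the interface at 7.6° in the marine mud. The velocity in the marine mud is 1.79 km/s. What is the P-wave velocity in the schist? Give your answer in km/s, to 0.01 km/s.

5.22 km/s

sin 7.6° = 0.1323; sin 22.7° = 0.3859.
V₂ = V₁·(sin θ₂/sin θ₁) = 1.79·(0.3859/0.1323) = 5.22 km/s.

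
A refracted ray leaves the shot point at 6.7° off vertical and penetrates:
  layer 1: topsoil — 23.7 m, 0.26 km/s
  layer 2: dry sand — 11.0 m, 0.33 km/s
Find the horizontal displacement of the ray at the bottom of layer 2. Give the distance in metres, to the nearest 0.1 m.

4.4 m

Apply Snell's law at each interface; in layer i the horizontal offset is hᵢ·tan θᵢ.
Layer 1: θ = 6.70°; offset = 23.7·tan 6.70° = 2.784 m.
Layer 2: sin θ = 0.33·sin 6.7°/0.26 = 0.1481, θ = 8.52°; offset = 11.0·tan 8.52° = 1.647 m.
Total horizontal offset = 4.431 m.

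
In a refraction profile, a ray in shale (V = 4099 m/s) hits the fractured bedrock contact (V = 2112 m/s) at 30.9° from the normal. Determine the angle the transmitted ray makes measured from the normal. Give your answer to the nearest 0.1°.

15.3°

Snell's law: sin θ₂ = (V₂/V₁)·sin θ₁ = (2112/4099)·sin 30.9° = 0.2646.
θ₂ = sin⁻¹(0.2646) = 15.34° (from vertical).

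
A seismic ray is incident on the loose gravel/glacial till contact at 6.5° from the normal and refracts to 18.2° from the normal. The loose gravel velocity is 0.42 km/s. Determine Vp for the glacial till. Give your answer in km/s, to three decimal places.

1.159 km/s

Snell's law: sin 6.5°/V₁ = sin 18.2°/V₂.
V₂ = V₁·sin 18.2°/sin 6.5° = 0.42 × 2.7591 = 1.159 km/s.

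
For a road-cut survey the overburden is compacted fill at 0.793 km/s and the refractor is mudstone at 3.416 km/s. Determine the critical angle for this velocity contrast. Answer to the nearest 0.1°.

13.4°

Critical incidence: sin θ_c = V₁/V₂ = 0.793/3.416 = 0.2321.
θ_c = arcsin 0.2321 = 13.42°.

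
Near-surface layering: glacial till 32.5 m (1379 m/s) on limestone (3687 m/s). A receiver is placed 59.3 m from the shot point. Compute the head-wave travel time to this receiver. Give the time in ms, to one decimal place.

59.8 ms

t = x/V₂ + 2h·√(V₂²−V₁²)/(V₁V₂).
√(V₂²−V₁²) = √(3687²−1379²) = 3419.4 m/s; delay term = 2·32.5·3419.4/(1379·3687) = 0.04371 s.
t = 59.3/3687 + 0.04371 = 0.05980 s.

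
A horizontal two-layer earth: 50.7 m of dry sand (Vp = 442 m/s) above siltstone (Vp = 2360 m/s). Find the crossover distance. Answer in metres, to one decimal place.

122.6 m

θ_c = arcsin(442/2360) = 10.79°, so cos θ_c = 0.9823 and tᵢ = 2h cos θ_c/V₁ = 0.2254 s.
At crossover x/V₁ = x/V₂ + tᵢ ⇒ x = tᵢ/(1/V₁ − 1/V₂) = 0.22535/(2.2624e-03 − 4.2373e-04) = 122.56 m.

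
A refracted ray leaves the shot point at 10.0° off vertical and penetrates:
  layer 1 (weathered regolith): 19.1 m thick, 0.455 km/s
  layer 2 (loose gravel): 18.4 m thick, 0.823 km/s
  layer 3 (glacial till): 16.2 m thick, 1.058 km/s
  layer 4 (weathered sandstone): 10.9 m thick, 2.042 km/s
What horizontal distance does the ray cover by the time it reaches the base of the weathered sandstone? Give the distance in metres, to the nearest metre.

Apply Snell's law at each interface; in layer i the horizontal offset is hᵢ·tan θᵢ.
Layer 1: θ = 10.00°; offset = 19.1·tan 10.00° = 3.368 m.
Layer 2: sin θ = 0.823·sin 10.0°/0.455 = 0.3141, θ = 18.31°; offset = 18.4·tan 18.31° = 6.087 m.
Layer 3: sin θ = 1.058·sin 10.0°/0.455 = 0.4038, θ = 23.81°; offset = 16.2·tan 23.81° = 7.150 m.
Layer 4: sin θ = 2.042·sin 10.0°/0.455 = 0.7793, θ = 51.20°; offset = 10.9·tan 51.20° = 13.556 m.
Summing the layer offsets gives 30.161 m.

30 m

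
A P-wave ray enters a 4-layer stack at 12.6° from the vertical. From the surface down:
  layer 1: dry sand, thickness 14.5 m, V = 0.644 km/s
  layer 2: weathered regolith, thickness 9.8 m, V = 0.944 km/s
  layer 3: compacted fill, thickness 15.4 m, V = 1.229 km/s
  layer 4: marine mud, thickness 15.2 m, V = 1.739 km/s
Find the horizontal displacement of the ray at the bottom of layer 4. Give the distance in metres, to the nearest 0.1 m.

Ray parameter p = sin 12.6° / 0.644 km/s = 3.3873e-01 s/km.
Layer 1: θ = 12.60°; offset = 14.5·tan 12.60° = 3.241 m.
Layer 2: sin θ = p·0.944 = 0.3198 → θ = 18.65°; offset = 9.8·tan 18.65° = 3.307 m.
Layer 3: sin θ = p·1.229 = 0.4163 → θ = 24.60°; offset = 15.4·tan 24.60° = 7.051 m.
Layer 4: sin θ = p·1.739 = 0.5891 → θ = 36.09°; offset = 15.2·tan 36.09° = 11.080 m.
Σ offsets = 24.679 m.

24.7 m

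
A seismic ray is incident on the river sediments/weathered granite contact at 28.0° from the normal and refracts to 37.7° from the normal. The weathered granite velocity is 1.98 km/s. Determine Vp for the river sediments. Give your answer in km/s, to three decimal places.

Snell's law: sin 28.0°/V₁ = sin 37.7°/V₂.
V₁ = V₂·sin 28.0°/sin 37.7° = 1.98 × 0.7677 = 1.520 km/s.

1.520 km/s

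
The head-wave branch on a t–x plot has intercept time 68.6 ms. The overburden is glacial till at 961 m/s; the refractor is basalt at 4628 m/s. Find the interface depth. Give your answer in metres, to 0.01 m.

θ_c = arcsin(961/4628) = 11.98°; cos θ_c = 0.9782.
tᵢ = 2h cos θ_c/V₁ ⇒ h = tᵢ·V₁/(2 cos θ_c) = 0.0686·961/(2·0.9782) = 33.70 m.

33.70 m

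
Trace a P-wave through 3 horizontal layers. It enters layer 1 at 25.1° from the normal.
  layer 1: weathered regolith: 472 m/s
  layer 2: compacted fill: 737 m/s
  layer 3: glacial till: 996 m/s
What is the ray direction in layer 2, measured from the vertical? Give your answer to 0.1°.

41.5°

Ray parameter p = sin 25.1° / 472 = 8.9873e-04 s/m.
sin θ_2 = p·V_2 = 8.9873e-04 × 737 = 0.6624.
θ_2 = 41.48° from the vertical.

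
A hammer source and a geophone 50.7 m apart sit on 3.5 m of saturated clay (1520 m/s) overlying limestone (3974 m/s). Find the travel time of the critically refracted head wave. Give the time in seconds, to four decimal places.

0.0170 s

θ_c = arcsin(V₁/V₂) = arcsin(1520/3974) = 22.49°, cos θ_c = 0.9240.
Intercept time tᵢ = 2h cos θ_c / V₁ = 2·3.5·0.9240/1520 = 0.00426 s.
t = x/V₂ + tᵢ = 50.7/3974 + 0.00426 = 0.01701 s.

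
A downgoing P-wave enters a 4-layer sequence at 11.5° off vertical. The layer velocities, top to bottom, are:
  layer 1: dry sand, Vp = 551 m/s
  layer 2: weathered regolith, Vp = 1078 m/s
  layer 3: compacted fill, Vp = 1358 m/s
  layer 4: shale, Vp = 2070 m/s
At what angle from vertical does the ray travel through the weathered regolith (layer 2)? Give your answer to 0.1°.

23.0°

Snell's law across each interface conserves sin θ / V, so sin θ_2 = V_2·sin θ₁/V₁.
sin θ_2 = 1078 × sin 11.5° / 551 = 0.3901.
θ_2 = 22.96° from the vertical.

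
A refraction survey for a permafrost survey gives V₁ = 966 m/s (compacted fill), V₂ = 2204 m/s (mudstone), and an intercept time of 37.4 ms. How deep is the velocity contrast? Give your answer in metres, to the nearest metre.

20 m

h = tᵢ·V₁·V₂ / (2·√(V₂²−V₁²)).
√(V₂²−V₁²) = √(2204² − 966²) = 1981.0 m/s.
h = 0.0374 s × 966 × 2204 / (2 × 1981.0) = 20.10 m.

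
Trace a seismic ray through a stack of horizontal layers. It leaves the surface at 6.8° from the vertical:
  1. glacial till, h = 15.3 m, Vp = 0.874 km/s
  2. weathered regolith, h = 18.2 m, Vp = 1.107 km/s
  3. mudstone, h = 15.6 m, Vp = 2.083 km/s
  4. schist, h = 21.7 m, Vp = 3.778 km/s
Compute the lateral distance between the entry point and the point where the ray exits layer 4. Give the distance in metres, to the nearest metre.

Ray parameter p = sin 6.8° / 0.874 km/s = 1.3547e-01 s/km.
Layer 1: θ = 6.80°; offset = 15.3·tan 6.80° = 1.824 m.
Layer 2: sin θ = p·1.107 = 0.1500 → θ = 8.63°; offset = 18.2·tan 8.63° = 2.761 m.
Layer 3: sin θ = p·2.083 = 0.2822 → θ = 16.39°; offset = 15.6·tan 16.39° = 4.589 m.
Layer 4: sin θ = p·3.778 = 0.5118 → θ = 30.79°; offset = 21.7·tan 30.79° = 12.928 m.
Summing the layer offsets gives 22.102 m.

22 m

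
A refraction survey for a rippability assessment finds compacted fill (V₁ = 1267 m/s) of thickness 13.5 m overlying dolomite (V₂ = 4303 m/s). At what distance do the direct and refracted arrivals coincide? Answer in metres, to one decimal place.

x_cross = 2h·√((V₂+V₁)/(V₂−V₁)).
(V₂+V₁)/(V₂−V₁) = (4303+1267)/(4303−1267) = 1.8347; √ = 1.3545.
x_cross = 2·13.5·1.3545 = 36.57 m.

36.6 m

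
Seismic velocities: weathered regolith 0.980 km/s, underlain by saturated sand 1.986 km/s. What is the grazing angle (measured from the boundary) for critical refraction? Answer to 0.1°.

60.4°

Critical incidence: sin θ_c = V₁/V₂ = 0.980/1.986 = 0.4935.
θ_c = arcsin 0.4935 = 29.57°.
Measured from the interface: 90° − 29.57° = 60.43°.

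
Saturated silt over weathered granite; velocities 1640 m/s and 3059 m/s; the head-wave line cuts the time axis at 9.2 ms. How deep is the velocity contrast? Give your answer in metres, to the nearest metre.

θ_c = arcsin(1640/3059) = 32.42°; cos θ_c = 0.8441.
tᵢ = 2h cos θ_c/V₁ ⇒ h = tᵢ·V₁/(2 cos θ_c) = 0.0092·1640/(2·0.8441) = 8.94 m.

9 m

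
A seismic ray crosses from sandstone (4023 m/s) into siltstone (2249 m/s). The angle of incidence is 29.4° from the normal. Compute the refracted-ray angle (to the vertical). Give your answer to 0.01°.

15.93°

Snell's law: sin θ₂ = (V₂/V₁)·sin θ₁ = (2249/4023)·sin 29.4° = 0.2744.
θ₂ = arcsin 0.2744 = 15.93° from the normal.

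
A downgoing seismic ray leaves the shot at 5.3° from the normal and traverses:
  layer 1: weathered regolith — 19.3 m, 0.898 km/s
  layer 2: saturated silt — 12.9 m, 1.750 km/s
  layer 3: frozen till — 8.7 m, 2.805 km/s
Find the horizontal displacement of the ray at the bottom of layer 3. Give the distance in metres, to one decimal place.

p = sin θ₁/V₁ = sin 5.3°/0.898 = 1.0286e-01 s/km is conserved through the stack.
Layer 1: θ = 5.30°; offset = 19.3·tan 5.30° = 1.790 m.
Layer 2: sin θ = p·1.750 = 0.1800 → θ = 10.37°; offset = 12.9·tan 10.37° = 2.361 m.
Layer 3: sin θ = p·2.805 = 0.2885 → θ = 16.77°; offset = 8.7·tan 16.77° = 2.622 m.
Total horizontal offset = 6.773 m.

6.8 m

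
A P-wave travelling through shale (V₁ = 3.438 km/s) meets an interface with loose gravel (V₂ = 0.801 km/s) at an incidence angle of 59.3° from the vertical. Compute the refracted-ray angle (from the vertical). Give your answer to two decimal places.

11.56°

Snell's law: sin θ₂ = (V₂/V₁)·sin θ₁ = (0.801/3.438)·sin 59.3° = 0.2003.
θ₂ = sin⁻¹(0.2003) = 11.56° (from vertical).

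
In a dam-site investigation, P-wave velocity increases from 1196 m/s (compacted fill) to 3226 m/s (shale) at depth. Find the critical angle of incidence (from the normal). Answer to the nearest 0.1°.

At critical incidence the refracted ray runs along the interface (θ₂ = 90°), so sin θ_c = V₁/V₂.
θ_c = arcsin(1196/3226) = arcsin 0.3707 = 21.76°.

21.8°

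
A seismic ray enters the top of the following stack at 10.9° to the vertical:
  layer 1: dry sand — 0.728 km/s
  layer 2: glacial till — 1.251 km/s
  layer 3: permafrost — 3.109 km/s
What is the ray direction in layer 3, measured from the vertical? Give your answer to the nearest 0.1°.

53.9°

Ray parameter p = sin 10.9° / 0.728 = 2.5975e-01 s/km.
sin θ_3 = p·V_3 = 2.5975e-01 × 3.109 = 0.8076.
θ_3 = 53.86° from the vertical.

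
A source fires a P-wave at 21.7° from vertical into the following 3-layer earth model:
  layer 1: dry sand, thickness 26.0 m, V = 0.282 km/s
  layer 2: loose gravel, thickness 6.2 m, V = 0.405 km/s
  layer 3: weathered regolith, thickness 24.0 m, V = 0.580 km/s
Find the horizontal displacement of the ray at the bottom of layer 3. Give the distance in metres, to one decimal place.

42.3 m

Apply Snell's law at each interface; in layer i the horizontal offset is hᵢ·tan θᵢ.
Layer 1: θ = 21.70°; offset = 26.0·tan 21.70° = 10.347 m.
Layer 2: sin θ = 0.405·sin 21.7°/0.282 = 0.5310, θ = 32.07°; offset = 6.2·tan 32.07° = 3.885 m.
Layer 3: sin θ = 0.580·sin 21.7°/0.282 = 0.7605, θ = 49.51°; offset = 24.0·tan 49.51° = 28.106 m.
Summing the layer offsets gives 42.338 m.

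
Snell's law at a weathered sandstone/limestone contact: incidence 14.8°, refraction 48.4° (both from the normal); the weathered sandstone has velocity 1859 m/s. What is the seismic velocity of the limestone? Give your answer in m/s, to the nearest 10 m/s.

Snell's law: sin 14.8°/V₁ = sin 48.4°/V₂.
V₂ = V₁·sin 48.4°/sin 14.8° = 1859 × 2.9274 = 5442.08 m/s.

5440 m/s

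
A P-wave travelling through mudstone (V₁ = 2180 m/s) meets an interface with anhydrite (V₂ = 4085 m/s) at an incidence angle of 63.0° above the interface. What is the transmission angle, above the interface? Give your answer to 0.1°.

31.7°

Angle from the normal: 90° − 63.0° = 27.0°.
sin θ₁/V₁ = sin θ₂/V₂ ⇒ sin θ₂ = 4085·sin 27.0°/2180 = 4085·0.4540/2180 = 0.8507.
θ₂ = arcsin 0.8507 = 58.29° from the normal.
From the interface: 90° − 58.29° = 31.71°.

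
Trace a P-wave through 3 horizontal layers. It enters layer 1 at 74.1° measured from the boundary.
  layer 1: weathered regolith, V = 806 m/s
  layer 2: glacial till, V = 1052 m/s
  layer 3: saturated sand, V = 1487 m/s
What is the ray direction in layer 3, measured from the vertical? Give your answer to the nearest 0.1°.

30.4°

From the normal: θ₁ = 90° − 74.1° = 15.9°.
Snell's law across each interface conserves sin θ / V, so sin θ_3 = V_3·sin θ₁/V₁.
sin θ_3 = 1487 × sin 15.9° / 806 = 0.5054.
θ_3 = arcsin 0.5054 = 30.36°.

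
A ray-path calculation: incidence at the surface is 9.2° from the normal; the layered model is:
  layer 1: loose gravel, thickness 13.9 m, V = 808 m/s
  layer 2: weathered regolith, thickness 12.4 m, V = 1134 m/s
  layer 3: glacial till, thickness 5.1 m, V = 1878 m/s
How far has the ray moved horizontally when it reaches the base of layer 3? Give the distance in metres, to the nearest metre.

p = sin θ₁/V₁ = sin 9.2°/808 = 1.9787e-04 s/m is conserved through the stack.
Layer 1: θ = 9.20°; offset = 13.9·tan 9.20° = 2.251 m.
Layer 2: sin θ = p·1134 = 0.2244 → θ = 12.97°; offset = 12.4·tan 12.97° = 2.855 m.
Layer 3: sin θ = p·1878 = 0.3716 → θ = 21.81°; offset = 5.1·tan 21.81° = 2.041 m.
Summing the layer offsets gives 7.148 m.

7 m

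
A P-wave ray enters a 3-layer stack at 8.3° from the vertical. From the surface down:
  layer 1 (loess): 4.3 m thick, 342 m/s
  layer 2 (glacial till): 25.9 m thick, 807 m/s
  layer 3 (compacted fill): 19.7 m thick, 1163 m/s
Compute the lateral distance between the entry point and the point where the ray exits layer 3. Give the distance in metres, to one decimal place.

Apply Snell's law at each interface; in layer i the horizontal offset is hᵢ·tan θᵢ.
Layer 1: θ = 8.30°; offset = 4.3·tan 8.30° = 0.627 m.
Layer 2: sin θ = 807·sin 8.3°/342 = 0.3406, θ = 19.92°; offset = 25.9·tan 19.92° = 9.383 m.
Layer 3: sin θ = 1163·sin 8.3°/342 = 0.4909, θ = 29.40°; offset = 19.7·tan 29.40° = 11.100 m.
Summing the layer offsets gives 21.111 m.

21.1 m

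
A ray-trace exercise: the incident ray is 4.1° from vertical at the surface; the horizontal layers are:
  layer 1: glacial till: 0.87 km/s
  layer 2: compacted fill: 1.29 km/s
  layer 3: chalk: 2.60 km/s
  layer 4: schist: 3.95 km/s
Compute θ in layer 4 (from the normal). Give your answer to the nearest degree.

Snell's law across each interface conserves sin θ / V, so sin θ_4 = V_4·sin θ₁/V₁.
sin θ_4 = 3.95 × sin 4.1° / 0.87 = 0.3246.
θ_4 = arcsin 0.3246 = 18.94°.

19°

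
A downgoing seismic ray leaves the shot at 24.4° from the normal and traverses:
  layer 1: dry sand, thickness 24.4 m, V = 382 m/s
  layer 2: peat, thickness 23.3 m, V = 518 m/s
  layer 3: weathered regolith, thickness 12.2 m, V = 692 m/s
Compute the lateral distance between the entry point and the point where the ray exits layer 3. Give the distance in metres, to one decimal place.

40.6 m

Ray parameter p = sin 24.4° / 382 m/s = 1.0814e-03 s/m.
Layer 1: θ = 24.40°; offset = 24.4·tan 24.40° = 11.068 m.
Layer 2: sin θ = p·518 = 0.5602 → θ = 34.07°; offset = 23.3·tan 34.07° = 15.756 m.
Layer 3: sin θ = p·692 = 0.7483 → θ = 48.45°; offset = 12.2·tan 48.45° = 13.764 m.
Summing the layer offsets gives 40.589 m.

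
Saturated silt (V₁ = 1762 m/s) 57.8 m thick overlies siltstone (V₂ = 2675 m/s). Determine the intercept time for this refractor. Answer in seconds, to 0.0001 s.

0.0494 s

tᵢ = 2h·√(V₂²−V₁²)/(V₁V₂).
√(V₂²−V₁²) = √(2675²−1762²) = 2012.7 m/s.
tᵢ = 2·57.8·2012.7/(1762·2675) = 0.04936 s.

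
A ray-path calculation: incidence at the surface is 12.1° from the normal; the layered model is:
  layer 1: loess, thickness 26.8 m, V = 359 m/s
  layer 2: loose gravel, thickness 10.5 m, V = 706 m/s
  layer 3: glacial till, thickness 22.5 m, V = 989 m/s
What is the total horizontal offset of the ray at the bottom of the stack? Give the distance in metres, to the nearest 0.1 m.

Ray parameter p = sin 12.1° / 359 m/s = 5.8390e-04 s/m.
Layer 1: θ = 12.10°; offset = 26.8·tan 12.10° = 5.745 m.
Layer 2: sin θ = p·706 = 0.4122 → θ = 24.35°; offset = 10.5·tan 24.35° = 4.751 m.
Layer 3: sin θ = p·989 = 0.5775 → θ = 35.27°; offset = 22.5·tan 35.27° = 15.915 m.
Summing the layer offsets gives 26.411 m.

26.4 m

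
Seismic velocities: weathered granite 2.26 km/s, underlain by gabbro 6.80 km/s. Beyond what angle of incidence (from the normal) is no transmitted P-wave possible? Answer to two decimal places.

19.41°

Critical incidence: sin θ_c = V₁/V₂ = 2.26/6.80 = 0.3324.
θ_c = arcsin 0.3324 = 19.41°.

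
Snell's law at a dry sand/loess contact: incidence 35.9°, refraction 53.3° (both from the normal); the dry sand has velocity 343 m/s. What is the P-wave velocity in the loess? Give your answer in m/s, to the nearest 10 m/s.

sin 35.9° = 0.5864; sin 53.3° = 0.8018.
V₂ = V₁·(sin θ₂/sin θ₁) = 343·(0.8018/0.5864) = 469.00 m/s.

470 m/s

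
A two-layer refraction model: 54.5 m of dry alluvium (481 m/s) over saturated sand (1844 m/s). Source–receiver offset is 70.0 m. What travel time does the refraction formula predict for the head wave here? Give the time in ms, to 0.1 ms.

256.7 ms

t = x/V₂ + 2h·√(V₂²−V₁²)/(V₁V₂).
√(V₂²−V₁²) = √(1844²−481²) = 1780.2 m/s; delay term = 2·54.5·1780.2/(481·1844) = 0.21877 s.
t = 70.0/1844 + 0.21877 = 0.25673 s.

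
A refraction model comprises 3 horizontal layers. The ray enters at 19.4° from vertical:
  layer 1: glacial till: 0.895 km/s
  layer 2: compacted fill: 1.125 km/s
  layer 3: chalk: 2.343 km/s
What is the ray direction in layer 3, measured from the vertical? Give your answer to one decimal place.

Snell's law across each interface conserves sin θ / V, so sin θ_3 = V_3·sin θ₁/V₁.
sin θ_3 = 2.343 × sin 19.4° / 0.895 = 0.8696.
θ_3 = arcsin 0.8696 = 60.41°.

60.4°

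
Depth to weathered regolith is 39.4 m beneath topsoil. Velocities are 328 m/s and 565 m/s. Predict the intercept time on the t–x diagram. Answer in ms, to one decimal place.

tᵢ = 2h·√(V₂²−V₁²)/(V₁V₂).
√(V₂²−V₁²) = √(565²−328²) = 460.0 m/s.
tᵢ = 2·39.4·460.0/(328·565) = 0.19562 s.

195.6 ms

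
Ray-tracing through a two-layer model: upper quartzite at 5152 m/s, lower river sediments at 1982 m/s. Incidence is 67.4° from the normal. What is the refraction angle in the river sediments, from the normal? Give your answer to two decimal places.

20.80°

Snell's law: sin θ₂ = (V₂/V₁)·sin θ₁ = (1982/5152)·sin 67.4° = 0.3552.
θ₂ = sin⁻¹(0.3552) = 20.80° (from vertical).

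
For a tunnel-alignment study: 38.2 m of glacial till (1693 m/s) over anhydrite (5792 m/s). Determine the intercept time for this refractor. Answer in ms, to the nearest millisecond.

43 ms

θ_c = arcsin(V₁/V₂) = arcsin(1693/5792) = 17.00°; cos θ_c = 0.9563.
tᵢ = 2h·cos θ_c / V₁ = 2·38.2·0.9563 / 1693 = 0.04316 s.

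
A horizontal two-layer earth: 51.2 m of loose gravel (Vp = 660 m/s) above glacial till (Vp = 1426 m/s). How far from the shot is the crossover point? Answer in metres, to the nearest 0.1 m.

169.0 m

θ_c = arcsin(660/1426) = 27.57°, so cos θ_c = 0.8864 and tᵢ = 2h cos θ_c/V₁ = 0.1375 s.
At crossover x/V₁ = x/V₂ + tᵢ ⇒ x = tᵢ/(1/V₁ − 1/V₂) = 0.13753/(1.5152e-03 − 7.0126e-04) = 168.98 m.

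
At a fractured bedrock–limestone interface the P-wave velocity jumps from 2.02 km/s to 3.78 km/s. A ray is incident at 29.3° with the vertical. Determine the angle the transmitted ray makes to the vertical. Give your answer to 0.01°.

Snell's law: sin θ₂ = (V₂/V₁)·sin θ₁ = (3.78/2.02)·sin 29.3° = 0.9158.
θ₂ = arcsin 0.9158 = 66.32° from the normal.

66.32°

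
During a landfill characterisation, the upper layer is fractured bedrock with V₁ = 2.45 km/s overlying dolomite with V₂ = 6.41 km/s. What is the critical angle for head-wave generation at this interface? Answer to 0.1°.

22.5°

At critical incidence the refracted ray runs along the interface (θ₂ = 90°), so sin θ_c = V₁/V₂.
θ_c = arcsin(2.45/6.41) = arcsin 0.3822 = 22.47°.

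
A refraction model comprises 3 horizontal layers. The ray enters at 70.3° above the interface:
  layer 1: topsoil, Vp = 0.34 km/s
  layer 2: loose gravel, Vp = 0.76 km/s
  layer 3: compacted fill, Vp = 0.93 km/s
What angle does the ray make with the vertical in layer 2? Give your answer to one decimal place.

48.9°

From the normal: θ₁ = 90° − 70.3° = 19.7°.
Ray parameter p = sin 19.7° / 0.34 = 9.9146e-01 s/km.
sin θ_2 = p·V_2 = 9.9146e-01 × 0.76 = 0.7535.
θ_2 = arcsin 0.7535 = 48.90°.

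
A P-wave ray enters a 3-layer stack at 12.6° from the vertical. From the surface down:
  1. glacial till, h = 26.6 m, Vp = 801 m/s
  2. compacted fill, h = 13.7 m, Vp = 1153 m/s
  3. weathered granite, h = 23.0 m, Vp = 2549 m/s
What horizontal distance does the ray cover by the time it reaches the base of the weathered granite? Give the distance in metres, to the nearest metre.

33 m

Apply Snell's law at each interface; in layer i the horizontal offset is hᵢ·tan θᵢ.
Layer 1: θ = 12.60°; offset = 26.6·tan 12.60° = 5.946 m.
Layer 2: sin θ = 1153·sin 12.6°/801 = 0.3140, θ = 18.30°; offset = 13.7·tan 18.30° = 4.531 m.
Layer 3: sin θ = 2549·sin 12.6°/801 = 0.6942, θ = 43.96°; offset = 23.0·tan 43.96° = 22.182 m.
Total horizontal offset = 32.659 m.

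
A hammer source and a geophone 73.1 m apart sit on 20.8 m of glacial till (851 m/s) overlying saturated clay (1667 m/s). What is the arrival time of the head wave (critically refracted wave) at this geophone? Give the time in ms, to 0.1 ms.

θ_c = arcsin(V₁/V₂) = arcsin(851/1667) = 30.70°, cos θ_c = 0.8599.
Intercept time tᵢ = 2h cos θ_c / V₁ = 2·20.8·0.8599/851 = 0.04203 s.
t = x/V₂ + tᵢ = 73.1/1667 + 0.04203 = 0.08589 s.

85.9 ms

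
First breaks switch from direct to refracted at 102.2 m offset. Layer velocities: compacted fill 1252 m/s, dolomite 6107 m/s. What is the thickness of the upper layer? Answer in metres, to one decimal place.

h = (x_cross/2)·√((V₂−V₁)/(V₂+V₁)).
(V₂−V₁)/(V₂+V₁) = (6107−1252)/(6107+1252) = 0.6597; √ = 0.8122.
h = (102.2/2)·0.8122 = 41.51 m.

41.5 m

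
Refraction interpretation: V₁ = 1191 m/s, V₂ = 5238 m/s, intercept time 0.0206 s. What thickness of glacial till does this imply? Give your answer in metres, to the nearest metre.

θ_c = arcsin(1191/5238) = 13.14°; cos θ_c = 0.9738.
tᵢ = 2h cos θ_c/V₁ ⇒ h = tᵢ·V₁/(2 cos θ_c) = 0.0206·1191/(2·0.9738) = 12.60 m.

13 m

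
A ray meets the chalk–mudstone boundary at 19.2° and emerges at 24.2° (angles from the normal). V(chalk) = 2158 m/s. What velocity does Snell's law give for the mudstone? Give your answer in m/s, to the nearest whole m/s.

sin 19.2° = 0.3289; sin 24.2° = 0.4099.
V₂ = V₁·(sin θ₂/sin θ₁) = 2158·(0.4099/0.3289) = 2689.89 m/s.

2690 m/s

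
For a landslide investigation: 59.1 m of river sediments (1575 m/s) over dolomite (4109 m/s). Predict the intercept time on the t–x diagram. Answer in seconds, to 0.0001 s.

0.0693 s

θ_c = arcsin(V₁/V₂) = arcsin(1575/4109) = 22.54°; cos θ_c = 0.9236.
tᵢ = 2h·cos θ_c / V₁ = 2·59.1·0.9236 / 1575 = 0.06932 s.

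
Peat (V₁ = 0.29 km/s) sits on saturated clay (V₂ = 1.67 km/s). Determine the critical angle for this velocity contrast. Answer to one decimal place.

10.0°

At critical incidence the refracted ray runs along the interface (θ₂ = 90°), so sin θ_c = V₁/V₂.
θ_c = arcsin(0.29/1.67) = arcsin 0.1737 = 10.00°.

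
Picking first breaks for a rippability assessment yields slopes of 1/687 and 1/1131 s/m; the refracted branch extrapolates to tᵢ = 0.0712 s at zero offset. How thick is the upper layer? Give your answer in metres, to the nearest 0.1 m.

h = tᵢ·V₁·V₂ / (2·√(V₂²−V₁²)).
√(V₂²−V₁²) = √(1131² − 687²) = 898.4 m/s.
h = 0.0712 s × 687 × 1131 / (2 × 898.4) = 30.79 m.

30.8 m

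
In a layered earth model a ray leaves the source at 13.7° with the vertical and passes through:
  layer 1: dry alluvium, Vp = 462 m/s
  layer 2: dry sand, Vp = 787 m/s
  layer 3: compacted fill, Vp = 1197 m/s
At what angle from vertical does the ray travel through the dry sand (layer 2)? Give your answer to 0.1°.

23.8°

Snell's law across each interface conserves sin θ / V, so sin θ_2 = V_2·sin θ₁/V₁.
sin θ_2 = 787 × sin 13.7° / 462 = 0.4034.
θ_2 = 23.79° from the vertical.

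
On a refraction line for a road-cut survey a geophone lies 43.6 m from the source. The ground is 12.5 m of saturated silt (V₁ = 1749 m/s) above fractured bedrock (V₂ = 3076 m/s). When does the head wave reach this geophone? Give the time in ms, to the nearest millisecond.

θ_c = arcsin(V₁/V₂) = arcsin(1749/3076) = 34.65°, cos θ_c = 0.8226.
Intercept time tᵢ = 2h cos θ_c / V₁ = 2·12.5·0.8226/1749 = 0.01176 s.
t = x/V₂ + tᵢ = 43.6/3076 + 0.01176 = 0.02593 s.

26 ms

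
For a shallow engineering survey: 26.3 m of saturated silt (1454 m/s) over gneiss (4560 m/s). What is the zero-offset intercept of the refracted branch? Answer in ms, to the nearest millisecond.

34 ms

θ_c = arcsin(V₁/V₂) = arcsin(1454/4560) = 18.59°; cos θ_c = 0.9478.
tᵢ = 2h·cos θ_c / V₁ = 2·26.3·0.9478 / 1454 = 0.03429 s.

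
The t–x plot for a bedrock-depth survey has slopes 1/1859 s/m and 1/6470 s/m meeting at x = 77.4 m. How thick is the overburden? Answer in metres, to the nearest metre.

29 m

x_cross = 2h·√((V₂+V₁)/(V₂−V₁)) → h = x_cross / (2·√((V₂+V₁)/(V₂−V₁))).
√((V₂+V₁)/(V₂−V₁)) = √((6470+1859)/(6470−1859)) = 1.3440.
h = 77.4 / (2·1.3440) = 28.79 m.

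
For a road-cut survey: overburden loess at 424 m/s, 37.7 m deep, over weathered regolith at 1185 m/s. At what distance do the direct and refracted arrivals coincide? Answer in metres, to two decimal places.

θ_c = arcsin(424/1185) = 20.97°, so cos θ_c = 0.9338 and tᵢ = 2h cos θ_c/V₁ = 0.1661 s.
At crossover x/V₁ = x/V₂ + tᵢ ⇒ x = tᵢ/(1/V₁ − 1/V₂) = 0.16606/(2.3585e-03 − 8.4388e-04) = 109.64 m.

109.64 m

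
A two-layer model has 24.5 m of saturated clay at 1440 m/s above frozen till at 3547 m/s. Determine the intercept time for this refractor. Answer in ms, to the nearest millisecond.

31 ms

tᵢ = 2h·√(V₂²−V₁²)/(V₁V₂).
√(V₂²−V₁²) = √(3547²−1440²) = 3241.5 m/s.
tᵢ = 2·24.5·3241.5/(1440·3547) = 0.03110 s.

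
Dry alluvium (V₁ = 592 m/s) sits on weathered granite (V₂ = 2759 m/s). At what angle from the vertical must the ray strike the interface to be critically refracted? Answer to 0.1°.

12.4°

At critical incidence the refracted ray runs along the interface (θ₂ = 90°), so sin θ_c = V₁/V₂.
θ_c = arcsin(592/2759) = arcsin 0.2146 = 12.39°.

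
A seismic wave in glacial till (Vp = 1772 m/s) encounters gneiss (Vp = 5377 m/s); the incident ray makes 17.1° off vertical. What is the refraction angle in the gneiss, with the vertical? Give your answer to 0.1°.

63.2°

Snell's law: sin θ₂ = (V₂/V₁)·sin θ₁ = (5377/1772)·sin 17.1° = 0.8922.
θ₂ = arcsin 0.8922 = 63.16° from the normal.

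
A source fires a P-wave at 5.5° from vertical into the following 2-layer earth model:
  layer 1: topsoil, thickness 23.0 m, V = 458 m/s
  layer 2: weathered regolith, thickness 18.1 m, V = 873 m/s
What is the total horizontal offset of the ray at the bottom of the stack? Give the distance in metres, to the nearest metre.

6 m

Ray parameter p = sin 5.5° / 458 m/s = 2.0927e-04 s/m.
Layer 1: θ = 5.50°; offset = 23.0·tan 5.50° = 2.215 m.
Layer 2: sin θ = p·873 = 0.1827 → θ = 10.53°; offset = 18.1·tan 10.53° = 3.363 m.
Σ offsets = 5.578 m.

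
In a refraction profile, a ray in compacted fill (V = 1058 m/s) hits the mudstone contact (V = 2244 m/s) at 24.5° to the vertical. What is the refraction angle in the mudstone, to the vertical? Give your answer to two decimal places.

Snell's law: sin θ₂ = (V₂/V₁)·sin θ₁ = (2244/1058)·sin 24.5° = 0.8796.
θ₂ = sin⁻¹(0.8796) = 61.59° (from vertical).

61.59°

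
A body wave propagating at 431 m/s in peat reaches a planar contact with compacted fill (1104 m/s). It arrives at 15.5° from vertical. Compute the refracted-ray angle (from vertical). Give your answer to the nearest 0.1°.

43.2°

sin θ₁/V₁ = sin θ₂/V₂ ⇒ sin θ₂ = 1104·sin 15.5°/431 = 1104·0.2672/431 = 0.6845.
θ₂ = sin⁻¹(0.6845) = 43.20° (from vertical).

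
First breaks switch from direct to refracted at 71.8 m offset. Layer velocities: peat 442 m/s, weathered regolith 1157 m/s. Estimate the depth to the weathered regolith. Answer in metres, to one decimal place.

x_cross = 2h·√((V₂+V₁)/(V₂−V₁)) → h = x_cross / (2·√((V₂+V₁)/(V₂−V₁))).
√((V₂+V₁)/(V₂−V₁)) = √((1157+442)/(1157−442)) = 1.4954.
h = 71.8 / (2·1.4954) = 24.01 m.

24.0 m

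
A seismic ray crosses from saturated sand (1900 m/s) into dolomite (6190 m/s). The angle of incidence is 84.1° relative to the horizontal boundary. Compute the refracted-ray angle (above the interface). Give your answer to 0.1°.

70.4°

Convert to the normal: θ₁ = 90° − 84.1° = 5.9°.
sin θ₁/V₁ = sin θ₂/V₂ ⇒ sin θ₂ = 6190·sin 5.9°/1900 = 6190·0.1028/1900 = 0.3349.
θ₂ = arcsin 0.3349 = 19.57° from the normal.
From the interface: 90° − 19.57° = 70.43°.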